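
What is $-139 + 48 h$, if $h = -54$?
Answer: $-2731$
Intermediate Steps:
$-139 + 48 h = -139 + 48 \left(-54\right) = -139 - 2592 = -2731$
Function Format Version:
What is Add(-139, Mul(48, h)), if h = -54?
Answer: -2731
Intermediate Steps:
Add(-139, Mul(48, h)) = Add(-139, Mul(48, -54)) = Add(-139, -2592) = -2731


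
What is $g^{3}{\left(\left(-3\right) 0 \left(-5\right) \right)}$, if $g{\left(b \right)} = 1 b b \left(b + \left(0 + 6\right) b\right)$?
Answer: $0$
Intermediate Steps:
$g{\left(b \right)} = 7 b^{3}$ ($g{\left(b \right)} = b b \left(b + 6 b\right) = b^{2} \cdot 7 b = 7 b^{3}$)
$g^{3}{\left(\left(-3\right) 0 \left(-5\right) \right)} = \left(7 \left(\left(-3\right) 0 \left(-5\right)\right)^{3}\right)^{3} = \left(7 \left(0 \left(-5\right)\right)^{3}\right)^{3} = \left(7 \cdot 0^{3}\right)^{3} = \left(7 \cdot 0\right)^{3} = 0^{3} = 0$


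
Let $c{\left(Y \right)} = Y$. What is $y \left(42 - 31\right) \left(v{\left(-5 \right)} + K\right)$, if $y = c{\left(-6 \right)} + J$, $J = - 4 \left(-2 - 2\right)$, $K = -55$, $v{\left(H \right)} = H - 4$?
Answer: $-7040$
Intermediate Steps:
$v{\left(H \right)} = -4 + H$ ($v{\left(H \right)} = H - 4 = -4 + H$)
$J = 16$ ($J = \left(-4\right) \left(-4\right) = 16$)
$y = 10$ ($y = -6 + 16 = 10$)
$y \left(42 - 31\right) \left(v{\left(-5 \right)} + K\right) = 10 \left(42 - 31\right) \left(\left(-4 - 5\right) - 55\right) = 10 \cdot 11 \left(-9 - 55\right) = 10 \cdot 11 \left(-64\right) = 10 \left(-704\right) = -7040$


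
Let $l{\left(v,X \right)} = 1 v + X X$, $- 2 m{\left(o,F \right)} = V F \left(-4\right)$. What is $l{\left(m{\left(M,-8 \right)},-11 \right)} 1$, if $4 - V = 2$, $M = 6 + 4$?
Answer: $89$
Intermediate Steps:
$M = 10$
$V = 2$ ($V = 4 - 2 = 2$)
$m{\left(o,F \right)} = 4 F$ ($m{\left(o,F \right)} = - \frac{2 F \left(-4\right)}{2} = - \frac{\left(-8\right) F}{2} = 4 F$)
$l{\left(v,X \right)} = v + X^{2}$
$l{\left(m{\left(M,-8 \right)},-11 \right)} 1 = \left(4 \left(-8\right) + \left(-11\right)^{2}\right) 1 = \left(-32 + 121\right) 1 = 89 \cdot 1 = 89$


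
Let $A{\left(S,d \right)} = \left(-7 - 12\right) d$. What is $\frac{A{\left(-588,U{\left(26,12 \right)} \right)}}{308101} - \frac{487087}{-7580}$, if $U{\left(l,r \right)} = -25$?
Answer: $\frac{150075592287}{2335405580} \approx 64.261$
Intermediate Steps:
$A{\left(S,d \right)} = - 19 d$
$\frac{A{\left(-588,U{\left(26,12 \right)} \right)}}{308101} - \frac{487087}{-7580} = \frac{\left(-19\right) \left(-25\right)}{308101} - \frac{487087}{-7580} = 475 \cdot \frac{1}{308101} - - \frac{487087}{7580} = \frac{475}{308101} + \frac{487087}{7580} = \frac{150075592287}{2335405580}$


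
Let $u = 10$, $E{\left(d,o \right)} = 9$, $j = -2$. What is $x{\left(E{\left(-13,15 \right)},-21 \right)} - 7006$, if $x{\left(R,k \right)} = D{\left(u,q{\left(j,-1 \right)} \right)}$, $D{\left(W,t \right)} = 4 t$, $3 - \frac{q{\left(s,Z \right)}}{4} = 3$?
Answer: $-7006$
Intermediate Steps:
$q{\left(s,Z \right)} = 0$ ($q{\left(s,Z \right)} = 12 - 12 = 0$)
$x{\left(R,k \right)} = 0$ ($x{\left(R,k \right)} = 4 \cdot 0 = 0$)
$x{\left(E{\left(-13,15 \right)},-21 \right)} - 7006 = 0 - 7006 = -7006$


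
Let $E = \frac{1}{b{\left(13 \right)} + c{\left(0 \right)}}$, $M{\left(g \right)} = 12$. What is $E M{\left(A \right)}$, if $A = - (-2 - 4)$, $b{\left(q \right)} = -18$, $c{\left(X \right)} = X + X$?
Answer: $- \frac{2}{3} \approx -0.66667$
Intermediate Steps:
$c{\left(X \right)} = 2 X$
$A = 6$ ($A = \left(-1\right) \left(-6\right) = 6$)
$E = - \frac{1}{18}$ ($E = \frac{1}{-18 + 2 \cdot 0} = \frac{1}{-18 + 0} = \frac{1}{-18} = - \frac{1}{18} \approx -0.055556$)
$E M{\left(A \right)} = \left(- \frac{1}{18}\right) 12 = - \frac{2}{3}$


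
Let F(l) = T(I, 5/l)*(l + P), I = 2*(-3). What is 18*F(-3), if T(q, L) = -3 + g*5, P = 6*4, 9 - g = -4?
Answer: 23436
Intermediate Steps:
g = 13 (g = 9 - 1*(-4) = 9 + 4 = 13)
I = -6
P = 24
T(q, L) = 62 (T(q, L) = -3 + 13*5 = -3 + 65 = 62)
F(l) = 1488 + 62*l (F(l) = 62*(l + 24) = 62*(24 + l) = 1488 + 62*l)
18*F(-3) = 18*(1488 + 62*(-3)) = 18*(1488 - 186) = 18*1302 = 23436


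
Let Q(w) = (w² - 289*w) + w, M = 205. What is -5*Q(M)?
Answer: 85075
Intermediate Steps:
Q(w) = w² - 288*w
-5*Q(M) = -1025*(-288 + 205) = -1025*(-83) = -5*(-17015) = 85075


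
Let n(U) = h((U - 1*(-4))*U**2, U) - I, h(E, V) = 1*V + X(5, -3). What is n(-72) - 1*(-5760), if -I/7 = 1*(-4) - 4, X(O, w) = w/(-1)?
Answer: 5635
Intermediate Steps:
X(O, w) = -w (X(O, w) = w*(-1) = -w)
I = 56 (I = -7*(1*(-4) - 4) = -7*(-4 - 4) = -7*(-8) = 56)
h(E, V) = 3 + V (h(E, V) = 1*V - 1*(-3) = V + 3 = 3 + V)
n(U) = -53 + U (n(U) = (3 + U) - 1*56 = (3 + U) - 56 = -53 + U)
n(-72) - 1*(-5760) = (-53 - 72) - 1*(-5760) = -125 + 5760 = 5635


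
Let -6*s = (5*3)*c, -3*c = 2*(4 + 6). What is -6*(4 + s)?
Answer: -124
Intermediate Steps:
c = -20/3 (c = -2*(4 + 6)/3 = -2*10/3 = -⅓*20 = -20/3 ≈ -6.6667)
s = 50/3 (s = -5*3*(-20)/(6*3) = -5*(-20)/(2*3) = -⅙*(-100) = 50/3 ≈ 16.667)
-6*(4 + s) = -6*(4 + 50/3) = -6*62/3 = -124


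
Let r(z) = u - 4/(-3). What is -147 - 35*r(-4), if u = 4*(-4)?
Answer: 1099/3 ≈ 366.33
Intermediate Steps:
u = -16
r(z) = -44/3 (r(z) = -16 - 4/(-3) = -16 - 4*(-1)/3 = -16 - 1*(-4/3) = -16 + 4/3 = -44/3)
-147 - 35*r(-4) = -147 - 35*(-44/3) = -147 + 1540/3 = 1099/3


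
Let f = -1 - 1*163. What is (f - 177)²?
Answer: 116281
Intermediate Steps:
f = -164 (f = -1 - 163 = -164)
(f - 177)² = (-164 - 177)² = (-341)² = 116281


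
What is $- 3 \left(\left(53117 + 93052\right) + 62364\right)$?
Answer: $-625599$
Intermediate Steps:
$- 3 \left(\left(53117 + 93052\right) + 62364\right) = - 3 \left(146169 + 62364\right) = \left(-3\right) 208533 = -625599$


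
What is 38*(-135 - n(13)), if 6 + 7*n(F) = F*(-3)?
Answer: -34200/7 ≈ -4885.7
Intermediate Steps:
n(F) = -6/7 - 3*F/7 (n(F) = -6/7 + (F*(-3))/7 = -6/7 + (-3*F)/7 = -6/7 - 3*F/7)
38*(-135 - n(13)) = 38*(-135 - (-6/7 - 3/7*13)) = 38*(-135 - (-6/7 - 39/7)) = 38*(-135 - 1*(-45/7)) = 38*(-135 + 45/7) = 38*(-900/7) = -34200/7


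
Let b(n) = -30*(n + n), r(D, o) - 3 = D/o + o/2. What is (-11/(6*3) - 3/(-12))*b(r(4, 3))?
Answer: 2275/18 ≈ 126.39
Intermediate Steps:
r(D, o) = 3 + o/2 + D/o (r(D, o) = 3 + (D/o + o/2) = 3 + (o/2 + D/o) = 3 + o/2 + D/o)
b(n) = -60*n
(-11/(6*3) - 3/(-12))*b(r(4, 3)) = (-11/(6*3) - 3/(-12))*(-60*(3 + (1/2)*3 + 4/3)) = (-11/18 - 3*(-1/12))*(-60*(3 + 3/2 + 4*(1/3))) = (-11*1/18 + 1/4)*(-60*(3 + 3/2 + 4/3)) = (-11/18 + 1/4)*(-60*35/6) = -13/36*(-350) = 2275/18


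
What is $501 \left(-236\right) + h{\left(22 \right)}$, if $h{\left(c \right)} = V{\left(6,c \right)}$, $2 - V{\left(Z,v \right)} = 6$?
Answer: $-118240$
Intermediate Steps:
$V{\left(Z,v \right)} = -4$ ($V{\left(Z,v \right)} = 2 - 6 = -4$)
$h{\left(c \right)} = -4$
$501 \left(-236\right) + h{\left(22 \right)} = 501 \left(-236\right) - 4 = -118236 - 4 = -118240$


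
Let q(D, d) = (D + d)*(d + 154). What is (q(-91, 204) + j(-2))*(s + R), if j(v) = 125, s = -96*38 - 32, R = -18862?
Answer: -914731818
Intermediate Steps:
q(D, d) = (154 + d)*(D + d) (q(D, d) = (D + d)*(154 + d) = (154 + d)*(D + d))
s = -3680 (s = -3648 - 32 = -3680)
(q(-91, 204) + j(-2))*(s + R) = ((204**2 + 154*(-91) + 154*204 - 91*204) + 125)*(-3680 - 18862) = ((41616 - 14014 + 31416 - 18564) + 125)*(-22542) = (40454 + 125)*(-22542) = 40579*(-22542) = -914731818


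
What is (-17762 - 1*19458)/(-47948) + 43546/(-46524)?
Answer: -44540041/278841594 ≈ -0.15973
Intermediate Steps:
(-17762 - 1*19458)/(-47948) + 43546/(-46524) = (-17762 - 19458)*(-1/47948) + 43546*(-1/46524) = -37220*(-1/47948) - 21773/23262 = 9305/11987 - 21773/23262 = -44540041/278841594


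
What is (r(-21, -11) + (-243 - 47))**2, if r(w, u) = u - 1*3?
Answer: 92416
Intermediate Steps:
r(w, u) = -3 + u (r(w, u) = u - 3 = -3 + u)
(r(-21, -11) + (-243 - 47))**2 = ((-3 - 11) + (-243 - 47))**2 = (-14 - 290)**2 = (-304)**2 = 92416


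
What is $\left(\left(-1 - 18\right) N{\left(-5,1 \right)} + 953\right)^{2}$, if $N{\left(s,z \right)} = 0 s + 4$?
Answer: $769129$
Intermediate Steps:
$N{\left(s,z \right)} = 4$ ($N{\left(s,z \right)} = 0 + 4 = 4$)
$\left(\left(-1 - 18\right) N{\left(-5,1 \right)} + 953\right)^{2} = \left(\left(-1 - 18\right) 4 + 953\right)^{2} = \left(\left(-19\right) 4 + 953\right)^{2} = \left(-76 + 953\right)^{2} = 877^{2} = 769129$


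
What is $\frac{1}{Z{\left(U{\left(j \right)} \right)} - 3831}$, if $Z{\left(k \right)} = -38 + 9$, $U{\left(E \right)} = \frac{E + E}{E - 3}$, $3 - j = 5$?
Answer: $- \frac{1}{3860} \approx -0.00025907$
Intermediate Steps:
$j = -2$ ($j = 3 - 5 = -2$)
$U{\left(E \right)} = \frac{2 E}{-3 + E}$
$Z{\left(k \right)} = -29$
$\frac{1}{Z{\left(U{\left(j \right)} \right)} - 3831} = \frac{1}{-29 - 3831} = \frac{1}{-3860} = - \frac{1}{3860}$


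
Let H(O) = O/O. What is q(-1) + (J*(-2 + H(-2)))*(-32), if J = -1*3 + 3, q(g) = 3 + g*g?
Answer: 4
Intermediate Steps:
q(g) = 3 + g²
J = 0 (J = -3 + 3 = 0)
H(O) = 1
q(-1) + (J*(-2 + H(-2)))*(-32) = (3 + (-1)²) + (0*(-2 + 1))*(-32) = (3 + 1) + (0*(-1))*(-32) = 4 + 0*(-32) = 4 + 0 = 4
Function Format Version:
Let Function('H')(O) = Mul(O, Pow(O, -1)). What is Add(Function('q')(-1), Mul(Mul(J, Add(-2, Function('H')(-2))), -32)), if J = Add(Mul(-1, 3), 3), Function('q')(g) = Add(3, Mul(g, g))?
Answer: 4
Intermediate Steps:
Function('q')(g) = Add(3, Pow(g, 2))
J = 0 (J = Add(-3, 3) = 0)
Function('H')(O) = 1
Add(Function('q')(-1), Mul(Mul(J, Add(-2, Function('H')(-2))), -32)) = Add(Add(3, Pow(-1, 2)), Mul(Mul(0, Add(-2, 1)), -32)) = Add(Add(3, 1), Mul(Mul(0, -1), -32)) = Add(4, Mul(0, -32)) = Add(4, 0) = 4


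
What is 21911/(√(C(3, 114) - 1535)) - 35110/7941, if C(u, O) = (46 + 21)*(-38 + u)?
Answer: -35110/7941 - 21911*I*√970/1940 ≈ -4.4214 - 351.76*I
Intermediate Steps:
C(u, O) = -2546 + 67*u (C(u, O) = 67*(-38 + u) = -2546 + 67*u)
21911/(√(C(3, 114) - 1535)) - 35110/7941 = 21911/(√((-2546 + 67*3) - 1535)) - 35110/7941 = 21911/(√((-2546 + 201) - 1535)) - 35110*1/7941 = 21911/(√(-2345 - 1535)) - 35110/7941 = 21911/(√(-3880)) - 35110/7941 = 21911/((2*I*√970)) - 35110/7941 = 21911*(-I*√970/1940) - 35110/7941 = -21911*I*√970/1940 - 35110/7941 = -35110/7941 - 21911*I*√970/1940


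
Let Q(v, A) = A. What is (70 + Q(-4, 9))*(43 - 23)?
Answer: 1580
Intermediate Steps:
(70 + Q(-4, 9))*(43 - 23) = (70 + 9)*(43 - 23) = 79*20 = 1580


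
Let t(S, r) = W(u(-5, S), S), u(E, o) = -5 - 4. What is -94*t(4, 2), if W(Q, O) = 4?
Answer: -376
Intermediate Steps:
u(E, o) = -9
t(S, r) = 4
-94*t(4, 2) = -94*4 = -376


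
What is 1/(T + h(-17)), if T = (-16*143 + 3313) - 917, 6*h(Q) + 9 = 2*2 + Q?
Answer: 3/313 ≈ 0.0095847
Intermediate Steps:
h(Q) = -5/6 + Q/6 (h(Q) = -3/2 + (2*2 + Q)/6 = -3/2 + (4 + Q)/6 = -3/2 + (2/3 + Q/6) = -5/6 + Q/6)
T = 108 (T = (-2288 + 3313) - 917 = 1025 - 917 = 108)
1/(T + h(-17)) = 1/(108 + (-5/6 + (1/6)*(-17))) = 1/(108 + (-5/6 - 17/6)) = 1/(108 - 11/3) = 1/(313/3) = 3/313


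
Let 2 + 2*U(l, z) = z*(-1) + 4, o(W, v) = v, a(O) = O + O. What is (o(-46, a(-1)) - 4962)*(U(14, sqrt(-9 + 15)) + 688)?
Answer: -3420196 + 2482*sqrt(6) ≈ -3.4141e+6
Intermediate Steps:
a(O) = 2*O
U(l, z) = 1 - z/2 (U(l, z) = -1 + (z*(-1) + 4)/2 = -1 + (-z + 4)/2 = -1 + (4 - z)/2 = -1 + (2 - z/2) = 1 - z/2)
(o(-46, a(-1)) - 4962)*(U(14, sqrt(-9 + 15)) + 688) = (2*(-1) - 4962)*((1 - sqrt(-9 + 15)/2) + 688) = (-2 - 4962)*((1 - sqrt(6)/2) + 688) = -4964*(689 - sqrt(6)/2) = -3420196 + 2482*sqrt(6)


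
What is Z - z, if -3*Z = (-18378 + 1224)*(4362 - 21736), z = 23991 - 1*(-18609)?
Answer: -99387132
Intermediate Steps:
z = 42600 (z = 23991 + 18609 = 42600)
Z = -99344532 (Z = -(-18378 + 1224)*(4362 - 21736)/3 = -(-5718)*(-17374) = -⅓*298033596 = -99344532)
Z - z = -99344532 - 1*42600 = -99344532 - 42600 = -99387132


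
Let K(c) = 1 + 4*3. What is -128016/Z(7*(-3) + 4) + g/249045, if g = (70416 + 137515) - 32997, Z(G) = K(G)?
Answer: -31879470578/3237585 ≈ -9846.7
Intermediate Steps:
K(c) = 13 (K(c) = 1 + 12 = 13)
Z(G) = 13
g = 174934 (g = 207931 - 32997 = 174934)
-128016/Z(7*(-3) + 4) + g/249045 = -128016/13 + 174934/249045 = -31879470578/3237585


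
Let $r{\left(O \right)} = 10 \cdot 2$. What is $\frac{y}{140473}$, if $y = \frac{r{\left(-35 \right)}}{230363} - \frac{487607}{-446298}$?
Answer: $\frac{112335537301}{14442105852700302} \approx 7.7783 \cdot 10^{-6}$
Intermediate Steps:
$r{\left(O \right)} = 20$
$y = \frac{112335537301}{102810546174}$ ($y = \frac{20}{230363} - \frac{487607}{-446298} = 20 \cdot \frac{1}{230363} - - \frac{487607}{446298} = \frac{20}{230363} + \frac{487607}{446298} = \frac{112335537301}{102810546174} \approx 1.0926$)
$\frac{y}{140473} = \frac{112335537301}{102810546174 \cdot 140473} = \frac{112335537301}{102810546174} \cdot \frac{1}{140473} = \frac{112335537301}{14442105852700302}$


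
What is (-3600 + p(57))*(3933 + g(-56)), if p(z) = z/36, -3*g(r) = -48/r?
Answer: -1188729749/84 ≈ -1.4152e+7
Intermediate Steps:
g(r) = 16/r (g(r) = -(-16)/r = 16/r)
p(z) = z/36 (p(z) = z*(1/36) = z/36)
(-3600 + p(57))*(3933 + g(-56)) = (-3600 + (1/36)*57)*(3933 + 16/(-56)) = (-3600 + 19/12)*(3933 + 16*(-1/56)) = -43181*(3933 - 2/7)/12 = -43181/12*27529/7 = -1188729749/84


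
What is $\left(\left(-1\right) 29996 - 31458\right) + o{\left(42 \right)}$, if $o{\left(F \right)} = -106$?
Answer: $-61560$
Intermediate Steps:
$\left(\left(-1\right) 29996 - 31458\right) + o{\left(42 \right)} = \left(\left(-1\right) 29996 - 31458\right) - 106 = \left(-29996 - 31458\right) - 106 = -61454 - 106 = -61560$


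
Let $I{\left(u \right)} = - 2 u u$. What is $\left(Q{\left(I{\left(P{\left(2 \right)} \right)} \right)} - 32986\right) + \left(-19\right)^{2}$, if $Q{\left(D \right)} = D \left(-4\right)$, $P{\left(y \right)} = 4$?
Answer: $-32497$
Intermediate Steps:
$I{\left(u \right)} = - 2 u^{2}$
$Q{\left(D \right)} = - 4 D$
$\left(Q{\left(I{\left(P{\left(2 \right)} \right)} \right)} - 32986\right) + \left(-19\right)^{2} = \left(- 4 \left(- 2 \cdot 4^{2}\right) - 32986\right) + \left(-19\right)^{2} = \left(- 4 \left(\left(-2\right) 16\right) - 32986\right) + 361 = \left(\left(-4\right) \left(-32\right) - 32986\right) + 361 = \left(128 - 32986\right) + 361 = -32858 + 361 = -32497$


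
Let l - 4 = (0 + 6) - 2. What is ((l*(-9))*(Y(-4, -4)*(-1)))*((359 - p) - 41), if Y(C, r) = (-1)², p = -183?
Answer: 36072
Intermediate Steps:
l = 8 (l = 4 + ((0 + 6) - 2) = 4 + (6 - 2) = 4 + 4 = 8)
Y(C, r) = 1
((l*(-9))*(Y(-4, -4)*(-1)))*((359 - p) - 41) = ((8*(-9))*(1*(-1)))*((359 - 1*(-183)) - 41) = (-72*(-1))*((359 + 183) - 41) = 72*(542 - 41) = 72*501 = 36072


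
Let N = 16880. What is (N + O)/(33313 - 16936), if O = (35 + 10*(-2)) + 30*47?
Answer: 18305/16377 ≈ 1.1177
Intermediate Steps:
O = 1425 (O = (35 - 20) + 1410 = 15 + 1410 = 1425)
(N + O)/(33313 - 16936) = (16880 + 1425)/(33313 - 16936) = 18305/16377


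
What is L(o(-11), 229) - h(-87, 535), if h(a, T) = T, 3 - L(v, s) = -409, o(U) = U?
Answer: -123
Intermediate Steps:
L(v, s) = 412 (L(v, s) = 3 - 1*(-409) = 3 + 409 = 412)
L(o(-11), 229) - h(-87, 535) = 412 - 1*535 = 412 - 535 = -123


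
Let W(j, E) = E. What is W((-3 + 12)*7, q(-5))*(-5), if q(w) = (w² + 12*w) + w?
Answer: 200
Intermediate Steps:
q(w) = w² + 13*w
W((-3 + 12)*7, q(-5))*(-5) = -5*(13 - 5)*(-5) = -5*8*(-5) = -40*(-5) = 200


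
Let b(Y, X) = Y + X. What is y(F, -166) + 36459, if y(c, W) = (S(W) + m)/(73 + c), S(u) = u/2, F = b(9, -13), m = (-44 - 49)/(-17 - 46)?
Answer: 52827379/1449 ≈ 36458.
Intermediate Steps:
b(Y, X) = X + Y
m = 31/21 (m = -93/(-63) = -93*(-1/63) = 31/21 ≈ 1.4762)
F = -4 (F = -13 + 9 = -4)
S(u) = u/2 (S(u) = u*(½) = u/2)
y(c, W) = (31/21 + W/2)/(73 + c) (y(c, W) = (W/2 + 31/21)/(73 + c) = (31/21 + W/2)/(73 + c))
y(F, -166) + 36459 = (62 + 21*(-166))/(42*(73 - 4)) + 36459 = (1/42)*(62 - 3486)/69 + 36459 = (1/42)*(1/69)*(-3424) + 36459 = -1712/1449 + 36459 = 52827379/1449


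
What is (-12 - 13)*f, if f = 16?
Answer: -400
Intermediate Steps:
(-12 - 13)*f = (-12 - 13)*16 = -25*16 = -400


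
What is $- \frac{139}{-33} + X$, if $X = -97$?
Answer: $- \frac{3062}{33} \approx -92.788$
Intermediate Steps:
$- \frac{139}{-33} + X = - \frac{139}{-33} - 97 = \left(-139\right) \left(- \frac{1}{33}\right) - 97 = \frac{139}{33} - 97 = - \frac{3062}{33}$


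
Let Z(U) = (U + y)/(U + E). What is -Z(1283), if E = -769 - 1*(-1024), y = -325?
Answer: -479/769 ≈ -0.62289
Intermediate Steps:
E = 255 (E = -769 + 1024 = 255)
Z(U) = (-325 + U)/(255 + U) (Z(U) = (U - 325)/(U + 255) = (-325 + U)/(255 + U))
-Z(1283) = -(-325 + 1283)/(255 + 1283) = -958/1538 = -1*479/769 = -479/769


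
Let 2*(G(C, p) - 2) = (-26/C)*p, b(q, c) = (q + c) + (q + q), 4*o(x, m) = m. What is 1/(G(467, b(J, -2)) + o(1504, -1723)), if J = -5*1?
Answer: -1868/800021 ≈ -0.0023349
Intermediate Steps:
o(x, m) = m/4
J = -5
b(q, c) = c + 3*q (b(q, c) = (c + q) + 2*q = c + 3*q)
G(C, p) = 2 - 13*p/C (G(C, p) = 2 + ((-26/C)*p)/2 = 2 + (-26*p/C)/2 = 2 - 13*p/C)
1/(G(467, b(J, -2)) + o(1504, -1723)) = 1/((2 - 13*(-2 + 3*(-5))/467) + (¼)*(-1723)) = 1/((2 - 13*(-2 - 15)*1/467) - 1723/4) = 1/((2 - 13*(-17)*1/467) - 1723/4) = 1/((2 + 221/467) - 1723/4) = 1/(1155/467 - 1723/4) = 1/(-800021/1868) = -1868/800021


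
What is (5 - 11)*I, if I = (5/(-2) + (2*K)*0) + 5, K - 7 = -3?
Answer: -15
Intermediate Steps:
K = 4 (K = 7 - 3 = 4)
I = 5/2 (I = (5/(-2) + (2*4)*0) + 5 = (5*(-½) + 8*0) + 5 = (-5/2 + 0) + 5 = -5/2 + 5 = 5/2 ≈ 2.5000)
(5 - 11)*I = (5 - 11)*(5/2) = -6*5/2 = -15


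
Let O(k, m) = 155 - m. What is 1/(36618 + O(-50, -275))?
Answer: 1/37048 ≈ 2.6992e-5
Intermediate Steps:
1/(36618 + O(-50, -275)) = 1/(36618 + (155 - 1*(-275))) = 1/(36618 + (155 + 275)) = 1/(36618 + 430) = 1/37048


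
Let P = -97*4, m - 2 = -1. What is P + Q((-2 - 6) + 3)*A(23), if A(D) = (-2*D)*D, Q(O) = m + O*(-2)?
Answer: -12026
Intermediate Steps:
m = 1 (m = 2 - 1 = 1)
P = -388
Q(O) = 1 - 2*O (Q(O) = 1 + O*(-2) = 1 - 2*O)
A(D) = -2*D²
P + Q((-2 - 6) + 3)*A(23) = -388 + (1 - 2*((-2 - 6) + 3))*(-2*23²) = -388 + (1 - 2*(-8 + 3))*(-2*529) = -388 + (1 - 2*(-5))*(-1058) = -388 + (1 + 10)*(-1058) = -388 + 11*(-1058) = -388 - 11638 = -12026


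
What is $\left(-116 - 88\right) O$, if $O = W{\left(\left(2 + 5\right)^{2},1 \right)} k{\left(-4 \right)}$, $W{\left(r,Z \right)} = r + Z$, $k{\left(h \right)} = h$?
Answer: $40800$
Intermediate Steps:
$W{\left(r,Z \right)} = Z + r$
$O = -200$ ($O = \left(1 + \left(2 + 5\right)^{2}\right) \left(-4\right) = \left(1 + 7^{2}\right) \left(-4\right) = \left(1 + 49\right) \left(-4\right) = 50 \left(-4\right) = -200$)
$\left(-116 - 88\right) O = \left(-116 - 88\right) \left(-200\right) = \left(-204\right) \left(-200\right) = 40800$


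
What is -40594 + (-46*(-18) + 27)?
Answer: -39739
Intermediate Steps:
-40594 + (-46*(-18) + 27) = -40594 + (828 + 27) = -40594 + 855 = -39739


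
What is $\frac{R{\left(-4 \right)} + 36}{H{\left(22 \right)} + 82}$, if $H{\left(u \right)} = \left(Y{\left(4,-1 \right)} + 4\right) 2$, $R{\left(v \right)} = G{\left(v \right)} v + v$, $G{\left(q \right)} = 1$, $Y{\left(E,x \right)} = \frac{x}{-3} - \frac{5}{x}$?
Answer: $\frac{42}{151} \approx 0.27815$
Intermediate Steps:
$Y{\left(E,x \right)} = - \frac{5}{x} - \frac{x}{3}$ ($Y{\left(E,x \right)} = x \left(- \frac{1}{3}\right) - \frac{5}{x} = - \frac{x}{3} - \frac{5}{x} = - \frac{5}{x} - \frac{x}{3}$)
$R{\left(v \right)} = 2 v$ ($R{\left(v \right)} = 1 v + v = v + v = 2 v$)
$H{\left(u \right)} = \frac{56}{3}$ ($H{\left(u \right)} = \left(\left(- \frac{5}{-1} - - \frac{1}{3}\right) + 4\right) 2 = \left(\left(\left(-5\right) \left(-1\right) + \frac{1}{3}\right) + 4\right) 2 = \left(\left(5 + \frac{1}{3}\right) + 4\right) 2 = \left(\frac{16}{3} + 4\right) 2 = \frac{28}{3} \cdot 2 = \frac{56}{3}$)
$\frac{R{\left(-4 \right)} + 36}{H{\left(22 \right)} + 82} = \frac{2 \left(-4\right) + 36}{\frac{56}{3} + 82} = \frac{-8 + 36}{\frac{302}{3}} = 28 \cdot \frac{3}{302} = \frac{42}{151}$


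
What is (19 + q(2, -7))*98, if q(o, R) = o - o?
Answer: 1862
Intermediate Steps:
q(o, R) = 0
(19 + q(2, -7))*98 = (19 + 0)*98 = 19*98 = 1862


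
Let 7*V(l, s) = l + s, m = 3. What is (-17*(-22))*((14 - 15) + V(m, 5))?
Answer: 374/7 ≈ 53.429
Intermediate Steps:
V(l, s) = l/7 + s/7 (V(l, s) = (l + s)/7 = l/7 + s/7)
(-17*(-22))*((14 - 15) + V(m, 5)) = (-17*(-22))*((14 - 15) + ((1/7)*3 + (1/7)*5)) = 374*(-1 + (3/7 + 5/7)) = 374*(-1 + 8/7) = 374*(1/7) = 374/7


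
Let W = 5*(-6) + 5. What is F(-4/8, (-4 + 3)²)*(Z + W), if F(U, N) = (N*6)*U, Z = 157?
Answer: -396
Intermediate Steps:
W = -25 (W = -30 + 5 = -25)
F(U, N) = 6*N*U (F(U, N) = (6*N)*U = 6*N*U)
F(-4/8, (-4 + 3)²)*(Z + W) = (6*(-4 + 3)²*(-4/8))*(157 - 25) = (6*(-1)²*(-4*⅛))*132 = (6*1*(-½))*132 = -3*132 = -396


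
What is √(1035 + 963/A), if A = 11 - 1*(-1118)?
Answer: 9*√16300502/1129 ≈ 32.185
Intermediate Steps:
A = 1129 (A = 11 + 1118 = 1129)
√(1035 + 963/A) = √(1035 + 963/1129) = √(1169478/1129) = 9*√16300502/1129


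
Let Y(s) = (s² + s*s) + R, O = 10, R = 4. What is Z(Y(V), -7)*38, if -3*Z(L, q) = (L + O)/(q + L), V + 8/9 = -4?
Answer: -10012/573 ≈ -17.473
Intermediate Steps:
V = -44/9 (V = -8/9 - 4 = -44/9 ≈ -4.8889)
Y(s) = 4 + 2*s² (Y(s) = (s² + s*s) + 4 = (s² + s²) + 4 = 2*s² + 4 = 4 + 2*s²)
Z(L, q) = -(10 + L)/(3*(L + q)) (Z(L, q) = -(L + 10)/(3*(q + L)) = -(10 + L)/(3*(L + q)))
Z(Y(V), -7)*38 = ((-10 - (4 + 2*(-44/9)²))/(3*((4 + 2*(-44/9)²) - 7)))*38 = ((-10 - (4 + 2*(1936/81)))/(3*((4 + 2*(1936/81)) - 7)))*38 = ((-10 - (4 + 3872/81))/(3*((4 + 3872/81) - 7)))*38 = ((-10 - 1*4196/81)/(3*(4196/81 - 7)))*38 = ((-10 - 4196/81)/(3*(3629/81)))*38 = ((⅓)*(81/3629)*(-5006/81))*38 = -5006/10887*38 = -10012/573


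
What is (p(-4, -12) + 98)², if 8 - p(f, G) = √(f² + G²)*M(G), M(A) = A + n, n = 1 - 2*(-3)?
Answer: 15236 + 4240*√10 ≈ 28644.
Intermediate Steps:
n = 7 (n = 1 + 6 = 7)
M(A) = 7 + A (M(A) = A + 7 = 7 + A)
p(f, G) = 8 - √(G² + f²)*(7 + G) (p(f, G) = 8 - √(f² + G²)*(7 + G) = 8 - √(G² + f²)*(7 + G))
(p(-4, -12) + 98)² = ((8 - √((-12)² + (-4)²)*(7 - 12)) + 98)² = ((8 - 1*√(144 + 16)*(-5)) + 98)² = ((8 - 1*√160*(-5)) + 98)² = ((8 - 1*4*√10*(-5)) + 98)² = ((8 + 20*√10) + 98)² = (106 + 20*√10)²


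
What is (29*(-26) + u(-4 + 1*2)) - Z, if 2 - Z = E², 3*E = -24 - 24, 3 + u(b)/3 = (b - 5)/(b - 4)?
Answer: -1011/2 ≈ -505.50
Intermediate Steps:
u(b) = -9 + 3*(-5 + b)/(-4 + b) (u(b) = -9 + 3*((b - 5)/(b - 4)) = -9 + 3*((-5 + b)/(-4 + b)) = -9 + 3*(-5 + b)/(-4 + b))
E = -16 (E = (-24 - 24)/3 = (⅓)*(-48) = -16)
Z = -254 (Z = 2 - 1*(-16)² = 2 - 1*256 = 2 - 256 = -254)
(29*(-26) + u(-4 + 1*2)) - Z = (29*(-26) + 3*(7 - 2*(-4 + 1*2))/(-4 + (-4 + 1*2))) - 1*(-254) = (-754 + 3*(7 - 2*(-4 + 2))/(-4 + (-4 + 2))) + 254 = (-754 + 3*(7 - 2*(-2))/(-4 - 2)) + 254 = (-754 + 3*(7 + 4)/(-6)) + 254 = (-754 + 3*(-⅙)*11) + 254 = (-754 - 11/2) + 254 = -1519/2 + 254 = -1011/2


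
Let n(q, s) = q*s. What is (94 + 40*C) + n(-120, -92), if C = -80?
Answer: 7934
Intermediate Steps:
(94 + 40*C) + n(-120, -92) = (94 + 40*(-80)) - 120*(-92) = (94 - 3200) + 11040 = -3106 + 11040 = 7934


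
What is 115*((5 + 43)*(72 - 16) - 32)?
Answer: 305440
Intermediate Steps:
115*((5 + 43)*(72 - 16) - 32) = 115*(48*56 - 32) = 115*(2688 - 32) = 115*2656 = 305440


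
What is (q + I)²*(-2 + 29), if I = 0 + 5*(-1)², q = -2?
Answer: 243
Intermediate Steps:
I = 5 (I = 0 + 5*1 = 0 + 5 = 5)
(q + I)²*(-2 + 29) = (-2 + 5)²*(-2 + 29) = 3²*27 = 9*27 = 243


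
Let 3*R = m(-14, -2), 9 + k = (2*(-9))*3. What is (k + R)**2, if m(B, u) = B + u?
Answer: 42025/9 ≈ 4669.4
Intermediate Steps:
k = -63 (k = -9 + (2*(-9))*3 = -9 - 18*3 = -9 - 54 = -63)
R = -16/3 (R = (-14 - 2)/3 = (1/3)*(-16) = -16/3 ≈ -5.3333)
(k + R)**2 = (-63 - 16/3)**2 = (-205/3)**2 = 42025/9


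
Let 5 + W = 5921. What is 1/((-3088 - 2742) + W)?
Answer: 1/86 ≈ 0.011628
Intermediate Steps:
W = 5916 (W = -5 + 5921 = 5916)
1/((-3088 - 2742) + W) = 1/((-3088 - 2742) + 5916) = 1/(-5830 + 5916) = 1/86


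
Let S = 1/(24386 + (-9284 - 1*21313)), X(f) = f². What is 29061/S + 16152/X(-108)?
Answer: -87721964633/486 ≈ -1.8050e+8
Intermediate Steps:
S = -1/6211 (S = 1/(24386 + (-9284 - 21313)) = 1/(24386 - 30597) = 1/(-6211) = -1/6211 ≈ -0.00016100)
29061/S + 16152/X(-108) = 29061/(-1/6211) + 16152/((-108)²) = 29061*(-6211) + 16152/11664 = -180497871 + 16152*(1/11664) = -180497871 + 673/486 = -87721964633/486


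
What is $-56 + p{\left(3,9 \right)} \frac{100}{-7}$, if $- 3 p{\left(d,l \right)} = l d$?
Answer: $\frac{508}{7} \approx 72.571$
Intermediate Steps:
$p{\left(d,l \right)} = - \frac{d l}{3}$ ($p{\left(d,l \right)} = - \frac{l d}{3} = - \frac{d l}{3}$)
$-56 + p{\left(3,9 \right)} \frac{100}{-7} = -56 + \left(- \frac{1}{3}\right) 3 \cdot 9 \frac{100}{-7} = -56 - 9 \cdot 100 \left(- \frac{1}{7}\right) = -56 - - \frac{900}{7} = -56 + \frac{900}{7} = \frac{508}{7}$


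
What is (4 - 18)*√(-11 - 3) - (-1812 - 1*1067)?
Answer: 2879 - 14*I*√14 ≈ 2879.0 - 52.383*I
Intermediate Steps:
(4 - 18)*√(-11 - 3) - (-1812 - 1*1067) = -14*I*√14 - (-1812 - 1067) = -14*I*√14 - 1*(-2879) = -14*I*√14 + 2879 = 2879 - 14*I*√14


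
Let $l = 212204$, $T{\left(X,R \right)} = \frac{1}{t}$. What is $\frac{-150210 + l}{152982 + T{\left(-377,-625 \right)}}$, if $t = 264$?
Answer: $\frac{16366416}{40387249} \approx 0.40524$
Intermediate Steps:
$T{\left(X,R \right)} = \frac{1}{264}$
$\frac{-150210 + l}{152982 + T{\left(-377,-625 \right)}} = \frac{-150210 + 212204}{152982 + \frac{1}{264}} = \frac{61994}{\frac{40387249}{264}} = 61994 \cdot \frac{264}{40387249} = \frac{16366416}{40387249}$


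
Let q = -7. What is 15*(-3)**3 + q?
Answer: -412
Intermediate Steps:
15*(-3)**3 + q = 15*(-3)**3 - 7 = 15*(-27) - 7 = -405 - 7 = -412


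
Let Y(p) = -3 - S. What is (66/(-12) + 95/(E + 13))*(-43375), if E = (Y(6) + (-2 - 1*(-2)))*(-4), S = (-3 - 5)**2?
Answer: 125830875/562 ≈ 2.2390e+5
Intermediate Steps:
S = 64 (S = (-8)**2 = 64)
Y(p) = -67 (Y(p) = -3 - 1*64 = -3 - 64 = -67)
E = 268 (E = (-67 + (-2 - 1*(-2)))*(-4) = (-67 + (-2 + 2))*(-4) = (-67 + 0)*(-4) = -67*(-4) = 268)
(66/(-12) + 95/(E + 13))*(-43375) = (66/(-12) + 95/(268 + 13))*(-43375) = (66*(-1/12) + 95/281)*(-43375) = (-11/2 + 95*(1/281))*(-43375) = (-11/2 + 95/281)*(-43375) = -2901/562*(-43375) = 125830875/562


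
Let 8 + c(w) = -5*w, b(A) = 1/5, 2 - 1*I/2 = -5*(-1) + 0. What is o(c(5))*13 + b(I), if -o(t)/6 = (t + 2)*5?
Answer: 60451/5 ≈ 12090.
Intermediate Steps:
I = -6 (I = 4 - 2*(-5*(-1) + 0) = 4 - 2*(5 + 0) = 4 - 2*5 = 4 - 10 = -6)
b(A) = ⅕
c(w) = -8 - 5*w
o(t) = -60 - 30*t (o(t) = -6*(t + 2)*5 = -6*(2 + t)*5 = -6*(10 + 5*t) = -60 - 30*t)
o(c(5))*13 + b(I) = (-60 - 30*(-8 - 5*5))*13 + ⅕ = (-60 - 30*(-8 - 25))*13 + ⅕ = (-60 - 30*(-33))*13 + ⅕ = (-60 + 990)*13 + ⅕ = 930*13 + ⅕ = 12090 + ⅕ = 60451/5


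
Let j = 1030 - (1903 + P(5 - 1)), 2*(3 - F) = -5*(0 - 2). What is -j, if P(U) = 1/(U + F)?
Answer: 1747/2 ≈ 873.50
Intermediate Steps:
F = -2 (F = 3 - (-5)*(0 - 2)/2 = 3 - (-5)*(-2)/2 = 3 - 1/2*10 = 3 - 5 = -2)
P(U) = 1/(-2 + U) (P(U) = 1/(U - 2) = 1/(-2 + U))
j = -1747/2 (j = 1030 - (1903 + 1/(-2 + (5 - 1))) = 1030 - (1903 + 1/(-2 + 4)) = 1030 - (1903 + 1/2) = 1030 - 1*3807/2 = 1030 - 3807/2 = -1747/2 ≈ -873.50)
-j = -1*(-1747/2) = 1747/2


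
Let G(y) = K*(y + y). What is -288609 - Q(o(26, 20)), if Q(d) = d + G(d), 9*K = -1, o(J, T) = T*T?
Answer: -2600281/9 ≈ -2.8892e+5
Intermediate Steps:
o(J, T) = T²
K = -⅑ (K = (⅑)*(-1) = -⅑ ≈ -0.11111)
G(y) = -2*y/9 (G(y) = -(y + y)/9 = -2*y/9)
Q(d) = 7*d/9 (Q(d) = d - 2*d/9 = 7*d/9)
-288609 - Q(o(26, 20)) = -288609 - 7*20²/9 = -288609 - 7*400/9 = -288609 - 1*2800/9 = -288609 - 2800/9 = -2600281/9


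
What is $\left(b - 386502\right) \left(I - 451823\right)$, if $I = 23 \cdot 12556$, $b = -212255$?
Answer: $97618347495$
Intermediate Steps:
$I = 288788$
$\left(b - 386502\right) \left(I - 451823\right) = \left(-212255 - 386502\right) \left(288788 - 451823\right) = \left(-598757\right) \left(-163035\right) = 97618347495$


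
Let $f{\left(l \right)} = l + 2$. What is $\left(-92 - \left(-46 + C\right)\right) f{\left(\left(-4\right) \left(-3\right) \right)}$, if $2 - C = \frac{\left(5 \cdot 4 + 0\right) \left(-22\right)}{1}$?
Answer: $-6832$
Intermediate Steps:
$f{\left(l \right)} = 2 + l$
$C = 442$ ($C = 2 - \frac{\left(5 \cdot 4 + 0\right) \left(-22\right)}{1} = 2 - \left(20 + 0\right) \left(-22\right) 1 = 2 - 20 \left(-22\right) 1 = 2 - \left(-440\right) 1 = 2 - -440 = 2 + 440 = 442$)
$\left(-92 - \left(-46 + C\right)\right) f{\left(\left(-4\right) \left(-3\right) \right)} = \left(-92 + \left(46 - 442\right)\right) \left(2 - -12\right) = \left(-92 + \left(46 - 442\right)\right) \left(2 + 12\right) = \left(-92 - 396\right) 14 = \left(-488\right) 14 = -6832$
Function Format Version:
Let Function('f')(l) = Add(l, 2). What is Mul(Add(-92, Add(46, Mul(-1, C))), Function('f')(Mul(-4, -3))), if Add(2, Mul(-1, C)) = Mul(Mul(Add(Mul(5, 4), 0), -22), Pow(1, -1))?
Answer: -6832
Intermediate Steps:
Function('f')(l) = Add(2, l)
C = 442 (C = Add(2, Mul(-1, Mul(Mul(Add(Mul(5, 4), 0), -22), Pow(1, -1)))) = Add(2, Mul(-1, Mul(Mul(Add(20, 0), -22), 1))) = Add(2, Mul(-1, Mul(Mul(20, -22), 1))) = Add(2, Mul(-1, Mul(-440, 1))) = Add(2, Mul(-1, -440)) = Add(2, 440) = 442)
Mul(Add(-92, Add(46, Mul(-1, C))), Function('f')(Mul(-4, -3))) = Mul(Add(-92, Add(46, Mul(-1, 442))), Add(2, Mul(-4, -3))) = Mul(Add(-92, Add(46, -442)), Add(2, 12)) = Mul(Add(-92, -396), 14) = Mul(-488, 14) = -6832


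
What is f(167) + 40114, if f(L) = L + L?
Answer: 40448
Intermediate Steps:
f(L) = 2*L
f(167) + 40114 = 2*167 + 40114 = 334 + 40114 = 40448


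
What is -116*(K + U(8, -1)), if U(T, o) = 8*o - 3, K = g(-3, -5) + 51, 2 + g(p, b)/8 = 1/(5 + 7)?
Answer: -8584/3 ≈ -2861.3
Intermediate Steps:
g(p, b) = -46/3 (g(p, b) = -16 + 8/(5 + 7) = -16 + 8/12 = -16 + 8*(1/12) = -16 + ⅔ = -46/3)
K = 107/3 (K = -46/3 + 51 = 107/3 ≈ 35.667)
U(T, o) = -3 + 8*o
-116*(K + U(8, -1)) = -116*(107/3 + (-3 + 8*(-1))) = -116*(107/3 + (-3 - 8)) = -116*(107/3 - 11) = -116*74/3 = -8584/3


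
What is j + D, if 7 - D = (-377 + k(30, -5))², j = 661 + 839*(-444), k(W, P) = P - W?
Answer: -541592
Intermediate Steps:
j = -371855 (j = 661 - 372516 = -371855)
D = -169737 (D = 7 - (-377 + (-5 - 1*30))² = 7 - (-377 + (-5 - 30))² = 7 - (-377 - 35)² = 7 - 1*(-412)² = 7 - 1*169744 = 7 - 169744 = -169737)
j + D = -371855 - 169737 = -541592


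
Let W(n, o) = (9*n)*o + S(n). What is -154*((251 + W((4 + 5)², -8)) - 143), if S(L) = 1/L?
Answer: 71401022/81 ≈ 8.8149e+5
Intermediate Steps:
W(n, o) = 1/n + 9*n*o (W(n, o) = (9*n)*o + 1/n = 9*n*o + 1/n = 1/n + 9*n*o)
-154*((251 + W((4 + 5)², -8)) - 143) = -154*((251 + (1/((4 + 5)²) + 9*(4 + 5)²*(-8))) - 143) = -154*((251 + (1/(9²) + 9*9²*(-8))) - 143) = -154*((251 + (1/81 + 9*81*(-8))) - 143) = -154*((251 + (1/81 - 5832)) - 143) = -154*((251 - 472391/81) - 143) = -154*(-452060/81 - 143) = -154*(-463643/81) = 71401022/81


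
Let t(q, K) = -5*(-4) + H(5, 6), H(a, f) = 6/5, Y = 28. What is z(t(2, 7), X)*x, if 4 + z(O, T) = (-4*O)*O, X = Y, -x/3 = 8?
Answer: 1081056/25 ≈ 43242.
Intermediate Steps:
H(a, f) = 6/5 (H(a, f) = 6*(⅕) = 6/5)
x = -24 (x = -3*8 = -24)
t(q, K) = 106/5 (t(q, K) = -5*(-4) + 6/5 = 20 + 6/5 = 106/5)
X = 28
z(O, T) = -4 - 4*O² (z(O, T) = -4 + (-4*O)*O = -4 - 4*O²)
z(t(2, 7), X)*x = (-4 - 4*(106/5)²)*(-24) = (-4 - 4*11236/25)*(-24) = (-4 - 44944/25)*(-24) = -45044/25*(-24) = 1081056/25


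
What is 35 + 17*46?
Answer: 817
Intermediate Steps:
35 + 17*46 = 35 + 782 = 817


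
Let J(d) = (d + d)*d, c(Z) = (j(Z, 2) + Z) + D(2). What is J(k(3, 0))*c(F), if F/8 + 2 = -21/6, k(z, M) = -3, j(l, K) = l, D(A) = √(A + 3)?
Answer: -1584 + 18*√5 ≈ -1543.8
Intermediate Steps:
D(A) = √(3 + A)
F = -44 (F = -16 + 8*(-21/6) = -16 + 8*(-21*⅙) = -16 + 8*(-7/2) = -16 - 28 = -44)
c(Z) = √5 + 2*Z (c(Z) = (Z + Z) + √(3 + 2) = 2*Z + √5 = √5 + 2*Z)
J(d) = 2*d² (J(d) = (2*d)*d = 2*d²)
J(k(3, 0))*c(F) = (2*(-3)²)*(√5 + 2*(-44)) = (2*9)*(√5 - 88) = 18*(-88 + √5) = -1584 + 18*√5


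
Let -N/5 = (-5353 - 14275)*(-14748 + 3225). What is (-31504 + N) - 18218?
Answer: -1130916942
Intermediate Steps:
N = -1130867220 (N = -5*(-5353 - 14275)*(-14748 + 3225) = -(-98140)*(-11523) = -5*226173444 = -1130867220)
(-31504 + N) - 18218 = (-31504 - 1130867220) - 18218 = -1130898724 - 18218 = -1130916942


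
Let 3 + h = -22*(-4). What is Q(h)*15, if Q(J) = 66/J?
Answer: 198/17 ≈ 11.647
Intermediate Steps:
h = 85 (h = -3 - 22*(-4) = -3 + 88 = 85)
Q(h)*15 = (66/85)*15 = 198/17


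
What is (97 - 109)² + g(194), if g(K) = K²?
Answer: 37780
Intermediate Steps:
(97 - 109)² + g(194) = (97 - 109)² + 194² = (-12)² + 37636 = 144 + 37636 = 37780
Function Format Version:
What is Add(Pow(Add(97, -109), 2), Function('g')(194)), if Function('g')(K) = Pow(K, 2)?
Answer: 37780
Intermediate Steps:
Add(Pow(Add(97, -109), 2), Function('g')(194)) = Add(Pow(Add(97, -109), 2), Pow(194, 2)) = Add(Pow(-12, 2), 37636) = Add(144, 37636) = 37780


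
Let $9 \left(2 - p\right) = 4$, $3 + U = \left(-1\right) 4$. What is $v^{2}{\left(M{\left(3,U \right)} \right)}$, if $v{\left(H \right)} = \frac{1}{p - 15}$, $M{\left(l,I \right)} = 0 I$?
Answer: $\frac{81}{14641} \approx 0.0055324$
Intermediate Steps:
$U = -7$ ($U = -3 - 4 = -7$)
$p = \frac{14}{9}$ ($p = 2 - \frac{4}{9} = \frac{14}{9} \approx 1.5556$)
$M{\left(l,I \right)} = 0$
$v{\left(H \right)} = - \frac{9}{121}$ ($v{\left(H \right)} = \frac{1}{\frac{14}{9} - 15} = \frac{1}{- \frac{121}{9}} = - \frac{9}{121}$)
$v^{2}{\left(M{\left(3,U \right)} \right)} = \left(- \frac{9}{121}\right)^{2} = \frac{81}{14641}$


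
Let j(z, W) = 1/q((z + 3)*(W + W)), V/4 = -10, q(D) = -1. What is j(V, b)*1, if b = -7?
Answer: -1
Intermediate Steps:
V = -40 (V = 4*(-10) = -40)
j(z, W) = -1 (j(z, W) = 1/(-1) = -1)
j(V, b)*1 = -1*1 = -1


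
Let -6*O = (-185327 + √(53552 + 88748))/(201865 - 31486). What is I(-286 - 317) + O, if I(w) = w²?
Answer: 371708212193/1022274 - 5*√1423/511137 ≈ 3.6361e+5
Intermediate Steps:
O = 185327/1022274 - 5*√1423/511137 (O = -(-185327 + √(53552 + 88748))/(6*(201865 - 31486)) = -(-185327 + √142300)/(6*170379) = -(-185327 + 10*√1423)/(6*170379) = -(-185327/170379 + 10*√1423/170379)/6 = 185327/1022274 - 5*√1423/511137 ≈ 0.18092)
I(-286 - 317) + O = (-286 - 317)² + (185327/1022274 - 5*√1423/511137) = (-603)² + (185327/1022274 - 5*√1423/511137) = 363609 + (185327/1022274 - 5*√1423/511137) = 371708212193/1022274 - 5*√1423/511137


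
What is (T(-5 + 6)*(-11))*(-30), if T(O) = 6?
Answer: 1980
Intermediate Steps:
(T(-5 + 6)*(-11))*(-30) = (6*(-11))*(-30) = -66*(-30) = 1980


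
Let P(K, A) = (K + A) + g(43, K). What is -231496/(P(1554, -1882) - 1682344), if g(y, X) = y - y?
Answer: 28937/210334 ≈ 0.13758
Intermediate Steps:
g(y, X) = 0
P(K, A) = A + K (P(K, A) = (K + A) + 0 = (A + K) + 0 = A + K)
-231496/(P(1554, -1882) - 1682344) = -231496/((-1882 + 1554) - 1682344) = -231496/(-328 - 1682344) = -231496/(-1682672) = -231496*(-1/1682672) = 28937/210334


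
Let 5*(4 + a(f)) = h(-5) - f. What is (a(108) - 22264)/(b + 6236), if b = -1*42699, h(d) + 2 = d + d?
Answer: 22292/36463 ≈ 0.61136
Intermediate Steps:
h(d) = -2 + 2*d (h(d) = -2 + (d + d) = -2 + 2*d)
b = -42699
a(f) = -32/5 - f/5 (a(f) = -4 + ((-2 + 2*(-5)) - f)/5 = -4 + ((-2 - 10) - f)/5 = -4 + (-12 - f)/5 = -4 + (-12/5 - f/5) = -32/5 - f/5)
(a(108) - 22264)/(b + 6236) = ((-32/5 - ⅕*108) - 22264)/(-42699 + 6236) = ((-32/5 - 108/5) - 22264)/(-36463) = (-28 - 22264)*(-1/36463) = -22292*(-1/36463) = 22292/36463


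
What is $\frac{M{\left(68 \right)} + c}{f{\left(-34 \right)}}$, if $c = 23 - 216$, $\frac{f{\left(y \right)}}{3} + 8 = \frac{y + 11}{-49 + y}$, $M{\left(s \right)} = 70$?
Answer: $\frac{3403}{641} \approx 5.3089$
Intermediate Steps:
$f{\left(y \right)} = -24 + \frac{3 \left(11 + y\right)}{-49 + y}$ ($f{\left(y \right)} = -24 + 3 \frac{y + 11}{-49 + y} = -24 + 3 \frac{11 + y}{-49 + y} = -24 + \frac{3 \left(11 + y\right)}{-49 + y}$)
$c = -193$ ($c = 23 - 216 = -193$)
$\frac{M{\left(68 \right)} + c}{f{\left(-34 \right)}} = \frac{70 - 193}{3 \frac{1}{-49 - 34} \left(403 - -238\right)} = - \frac{123}{3 \frac{1}{-83} \left(403 + 238\right)} = - \frac{123}{3 \left(- \frac{1}{83}\right) 641} = - \frac{123}{- \frac{1923}{83}} = \left(-123\right) \left(- \frac{83}{1923}\right) = \frac{3403}{641}$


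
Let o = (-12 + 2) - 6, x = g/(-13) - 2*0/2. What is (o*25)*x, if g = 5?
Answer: 2000/13 ≈ 153.85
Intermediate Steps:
x = -5/13 (x = 5/(-13) - 2*0/2 = 5*(-1/13) + 0*(½) = -5/13 + 0 = -5/13 ≈ -0.38462)
o = -16 (o = -10 - 6 = -16)
(o*25)*x = -16*25*(-5/13) = -400*(-5/13) = 2000/13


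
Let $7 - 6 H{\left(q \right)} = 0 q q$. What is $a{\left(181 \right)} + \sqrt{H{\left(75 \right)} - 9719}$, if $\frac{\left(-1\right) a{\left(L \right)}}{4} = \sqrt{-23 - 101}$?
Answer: $\frac{i \left(\sqrt{349842} - 48 \sqrt{31}\right)}{6} \approx 54.037 i$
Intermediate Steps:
$H{\left(q \right)} = \frac{7}{6}$ ($H{\left(q \right)} = \frac{7}{6} - \frac{0 q q}{6} = \frac{7}{6} - \frac{0 q}{6} = \frac{7}{6} - 0 = \frac{7}{6} + 0 = \frac{7}{6}$)
$a{\left(L \right)} = - 8 i \sqrt{31}$ ($a{\left(L \right)} = - 4 \sqrt{-23 - 101} = - 4 \sqrt{-124} = - 4 \cdot 2 i \sqrt{31} = - 8 i \sqrt{31}$)
$a{\left(181 \right)} + \sqrt{H{\left(75 \right)} - 9719} = - 8 i \sqrt{31} + \sqrt{\frac{7}{6} - 9719} = - 8 i \sqrt{31} + \sqrt{- \frac{58307}{6}} = - 8 i \sqrt{31} + \frac{i \sqrt{349842}}{6}$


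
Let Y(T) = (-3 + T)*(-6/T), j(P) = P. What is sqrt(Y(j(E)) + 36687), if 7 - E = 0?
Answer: sqrt(1797495)/7 ≈ 191.53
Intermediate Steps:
E = 7 (E = 7 - 1*0 = 7 + 0 = 7)
Y(T) = -6*(-3 + T)/T
sqrt(Y(j(E)) + 36687) = sqrt((-6 + 18/7) + 36687) = sqrt(-24/7 + 36687) = sqrt(256785/7) = sqrt(1797495)/7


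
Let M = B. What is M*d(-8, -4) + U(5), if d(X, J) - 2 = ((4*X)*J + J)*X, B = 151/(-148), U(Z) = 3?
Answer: 74967/74 ≈ 1013.1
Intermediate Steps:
B = -151/148 (B = 151*(-1/148) = -151/148 ≈ -1.0203)
d(X, J) = 2 + X*(J + 4*J*X) (d(X, J) = 2 + ((4*X)*J + J)*X = 2 + (4*J*X + J)*X = 2 + (J + 4*J*X)*X = 2 + X*(J + 4*J*X))
M = -151/148 ≈ -1.0203
M*d(-8, -4) + U(5) = -151*(2 - 4*(-8) + 4*(-4)*(-8)²)/148 + 3 = -151*(2 + 32 + 4*(-4)*64)/148 + 3 = -151*(2 + 32 - 1024)/148 + 3 = -151/148*(-990) + 3 = 74745/74 + 3 = 74967/74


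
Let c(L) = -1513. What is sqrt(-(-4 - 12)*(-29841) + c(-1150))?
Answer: I*sqrt(478969) ≈ 692.08*I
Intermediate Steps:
sqrt(-(-4 - 12)*(-29841) + c(-1150)) = sqrt(-(-4 - 12)*(-29841) - 1513) = sqrt(-(-16)*(-29841) - 1513) = sqrt(-1*477456 - 1513) = sqrt(-477456 - 1513) = sqrt(-478969) = I*sqrt(478969)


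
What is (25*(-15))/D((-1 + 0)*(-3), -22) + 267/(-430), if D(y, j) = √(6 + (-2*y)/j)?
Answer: -267/430 - 125*√759/23 ≈ -150.35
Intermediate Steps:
D(y, j) = √(6 - 2*y/j)
(25*(-15))/D((-1 + 0)*(-3), -22) + 267/(-430) = (25*(-15))/(√(6 - 2*(-1 + 0)*(-3)/(-22))) + 267/(-430) = -375/√(6 - 2*(-1*(-3))*(-1/22)) + 267*(-1/430) = -375/√(6 - 2*3*(-1/22)) - 267/430 = -375/√(6 + 3/11) - 267/430 = -375*√759/69 - 267/430 = -125*√759/23 - 267/430 = -267/430 - 125*√759/23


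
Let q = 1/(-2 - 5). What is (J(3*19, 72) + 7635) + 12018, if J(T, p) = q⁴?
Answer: 47186854/2401 ≈ 19653.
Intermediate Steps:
q = -⅐ (q = 1/(-7) = -⅐ ≈ -0.14286)
J(T, p) = 1/2401 (J(T, p) = (-⅐)⁴ = 1/2401)
(J(3*19, 72) + 7635) + 12018 = (1/2401 + 7635) + 12018 = 18331636/2401 + 12018 = 47186854/2401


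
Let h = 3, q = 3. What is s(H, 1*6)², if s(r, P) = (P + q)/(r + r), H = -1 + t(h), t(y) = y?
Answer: 81/16 ≈ 5.0625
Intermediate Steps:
H = 2 (H = -1 + 3 = 2)
s(r, P) = (3 + P)/(2*r) (s(r, P) = (P + 3)/(r + r) = (3 + P)/((2*r)) = (3 + P)*(1/(2*r)) = (3 + P)/(2*r))
s(H, 1*6)² = ((½)*(3 + 1*6)/2)² = ((½)*(½)*(3 + 6))² = ((½)*(½)*9)² = (9/4)² = 81/16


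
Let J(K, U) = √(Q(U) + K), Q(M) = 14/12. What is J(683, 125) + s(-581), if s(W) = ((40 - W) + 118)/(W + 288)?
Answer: -739/293 + √24630/6 ≈ 23.634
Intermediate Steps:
Q(M) = 7/6 (Q(M) = 14*(1/12) = 7/6)
J(K, U) = √(7/6 + K)
s(W) = (158 - W)/(288 + W)
J(683, 125) + s(-581) = √(42 + 36*683)/6 + (158 - 1*(-581))/(288 - 581) = √(42 + 24588)/6 + (158 + 581)/(-293) = √24630/6 - 1/293*739 = √24630/6 - 739/293 = -739/293 + √24630/6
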